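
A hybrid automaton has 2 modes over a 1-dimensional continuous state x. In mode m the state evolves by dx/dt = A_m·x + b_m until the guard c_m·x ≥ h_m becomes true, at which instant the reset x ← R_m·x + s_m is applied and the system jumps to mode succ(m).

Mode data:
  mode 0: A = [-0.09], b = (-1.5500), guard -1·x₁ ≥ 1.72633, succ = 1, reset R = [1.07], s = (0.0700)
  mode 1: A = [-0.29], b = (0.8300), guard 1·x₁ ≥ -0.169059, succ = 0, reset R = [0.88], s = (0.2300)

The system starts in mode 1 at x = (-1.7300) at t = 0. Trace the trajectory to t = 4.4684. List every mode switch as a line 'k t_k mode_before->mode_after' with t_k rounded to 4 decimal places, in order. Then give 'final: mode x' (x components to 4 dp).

Mode 1: guard c·x = -0.1691 hit at Δt = 1.4324 (t = 1.4324), x⁻ = (-0.1691) → reset → x⁺ = (0.0812), jump to mode 0
Mode 0: guard c·x = 1.7263 hit at Δt = 1.2259 (t = 2.6583), x⁻ = (-1.7263) → reset → x⁺ = (-1.7772), jump to mode 1
Mode 1: guard c·x = -0.1691 hit at Δt = 1.4676 (t = 4.1259), x⁻ = (-0.1691) → reset → x⁺ = (0.0812), jump to mode 0
Mode 0: flow for 0.3425 to horizon, guard not reached → x = (-0.4440)

1 1.4324 1->0
2 2.6583 0->1
3 4.1259 1->0
final: 0 -0.4440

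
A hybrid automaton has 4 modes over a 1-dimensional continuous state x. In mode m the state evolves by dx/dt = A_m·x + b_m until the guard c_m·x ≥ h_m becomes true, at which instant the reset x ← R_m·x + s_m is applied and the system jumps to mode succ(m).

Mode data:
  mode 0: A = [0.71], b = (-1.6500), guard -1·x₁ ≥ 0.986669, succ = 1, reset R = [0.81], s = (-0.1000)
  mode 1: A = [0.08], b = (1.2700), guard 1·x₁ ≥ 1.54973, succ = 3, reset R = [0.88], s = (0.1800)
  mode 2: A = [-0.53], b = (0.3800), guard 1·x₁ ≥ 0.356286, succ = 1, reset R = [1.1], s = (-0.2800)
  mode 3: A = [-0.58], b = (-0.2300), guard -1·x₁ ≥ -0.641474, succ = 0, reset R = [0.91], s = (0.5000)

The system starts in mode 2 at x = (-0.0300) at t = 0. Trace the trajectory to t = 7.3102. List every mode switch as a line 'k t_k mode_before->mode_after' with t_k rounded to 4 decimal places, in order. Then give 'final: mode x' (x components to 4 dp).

Mode 2: guard c·x = 0.3563 hit at Δt = 1.3736 (t = 1.3736), x⁻ = (0.3563) → reset → x⁺ = (0.1119), jump to mode 1
Mode 1: guard c·x = 1.5497 hit at Δt = 1.0765 (t = 2.4501), x⁻ = (1.5497) → reset → x⁺ = (1.5438), jump to mode 3
Mode 3: guard c·x = -0.6415 hit at Δt = 1.0785 (t = 3.5286), x⁻ = (0.6415) → reset → x⁺ = (1.0837), jump to mode 0
Mode 0: guard c·x = 0.9867 hit at Δt = 1.3829 (t = 4.9115), x⁻ = (-0.9867) → reset → x⁺ = (-0.8992), jump to mode 1
Mode 1: guard c·x = 1.5497 hit at Δt = 1.8932 (t = 6.8047), x⁻ = (1.5497) → reset → x⁺ = (1.5438), jump to mode 3
Mode 3: flow for 0.5055 to horizon, guard not reached → x = (1.0507)

1 1.3736 2->1
2 2.4501 1->3
3 3.5286 3->0
4 4.9115 0->1
5 6.8047 1->3
final: 3 1.0507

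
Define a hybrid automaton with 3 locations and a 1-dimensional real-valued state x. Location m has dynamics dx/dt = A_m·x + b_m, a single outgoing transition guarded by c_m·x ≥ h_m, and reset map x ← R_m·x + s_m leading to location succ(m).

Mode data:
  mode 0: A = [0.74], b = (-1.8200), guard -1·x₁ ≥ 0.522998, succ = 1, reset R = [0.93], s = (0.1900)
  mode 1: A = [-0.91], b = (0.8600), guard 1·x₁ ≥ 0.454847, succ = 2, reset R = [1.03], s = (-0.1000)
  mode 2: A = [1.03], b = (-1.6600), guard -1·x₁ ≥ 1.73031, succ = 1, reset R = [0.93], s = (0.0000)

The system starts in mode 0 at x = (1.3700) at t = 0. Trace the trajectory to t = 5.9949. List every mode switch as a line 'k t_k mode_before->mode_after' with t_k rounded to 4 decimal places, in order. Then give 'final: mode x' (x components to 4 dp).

1 1.3609 0->1
2 2.3820 1->2
3 3.3421 2->1
4 5.1560 1->2
final: 2 -1.3380

Mode 0: guard c·x = 0.5230 hit at Δt = 1.3609 (t = 1.3609), x⁻ = (-0.5230) → reset → x⁺ = (-0.2964), jump to mode 1
Mode 1: guard c·x = 0.4548 hit at Δt = 1.0211 (t = 2.3820), x⁻ = (0.4548) → reset → x⁺ = (0.3685), jump to mode 2
Mode 2: guard c·x = 1.7303 hit at Δt = 0.9601 (t = 3.3421), x⁻ = (-1.7303) → reset → x⁺ = (-1.6092), jump to mode 1
Mode 1: guard c·x = 0.4548 hit at Δt = 1.8139 (t = 5.1560), x⁻ = (0.4548) → reset → x⁺ = (0.3685), jump to mode 2
Mode 2: flow for 0.8389 to horizon, guard not reached → x = (-1.3380)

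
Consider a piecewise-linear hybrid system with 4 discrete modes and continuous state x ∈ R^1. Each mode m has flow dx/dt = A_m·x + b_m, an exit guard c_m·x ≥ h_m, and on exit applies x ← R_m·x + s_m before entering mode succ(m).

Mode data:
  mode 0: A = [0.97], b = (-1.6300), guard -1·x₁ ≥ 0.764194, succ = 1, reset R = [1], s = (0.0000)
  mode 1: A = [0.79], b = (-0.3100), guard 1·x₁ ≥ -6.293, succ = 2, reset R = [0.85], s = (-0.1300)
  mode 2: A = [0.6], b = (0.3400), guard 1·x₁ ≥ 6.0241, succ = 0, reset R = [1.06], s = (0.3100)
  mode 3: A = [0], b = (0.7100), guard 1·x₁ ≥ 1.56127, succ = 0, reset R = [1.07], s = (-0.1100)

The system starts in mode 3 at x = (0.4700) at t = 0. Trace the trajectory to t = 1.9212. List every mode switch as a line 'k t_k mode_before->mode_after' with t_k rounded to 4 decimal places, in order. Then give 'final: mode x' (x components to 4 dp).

Mode 3: guard c·x = 1.5613 hit at Δt = 1.5370 (t = 1.5370), x⁻ = (1.5613) → reset → x⁺ = (1.5606), jump to mode 0
Mode 0: flow for 0.3842 to horizon, guard not reached → x = (1.5064)

1 1.5370 3->0
final: 0 1.5064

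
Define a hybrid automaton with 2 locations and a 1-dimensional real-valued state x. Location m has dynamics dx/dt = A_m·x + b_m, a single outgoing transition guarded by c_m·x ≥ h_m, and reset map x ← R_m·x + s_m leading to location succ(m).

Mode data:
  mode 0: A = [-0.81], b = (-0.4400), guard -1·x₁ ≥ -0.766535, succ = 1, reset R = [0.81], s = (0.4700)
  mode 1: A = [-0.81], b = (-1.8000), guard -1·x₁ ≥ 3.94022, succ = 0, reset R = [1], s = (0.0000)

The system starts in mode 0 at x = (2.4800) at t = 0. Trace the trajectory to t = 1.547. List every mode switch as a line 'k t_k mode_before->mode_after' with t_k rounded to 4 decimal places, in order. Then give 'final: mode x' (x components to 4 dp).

Mode 0: guard c·x = -0.7665 hit at Δt = 1.0327 (t = 1.0327), x⁻ = (0.7665) → reset → x⁺ = (1.0909), jump to mode 1
Mode 1: flow for 0.5143 to horizon, guard not reached → x = (-0.0379)

1 1.0327 0->1
final: 1 -0.0379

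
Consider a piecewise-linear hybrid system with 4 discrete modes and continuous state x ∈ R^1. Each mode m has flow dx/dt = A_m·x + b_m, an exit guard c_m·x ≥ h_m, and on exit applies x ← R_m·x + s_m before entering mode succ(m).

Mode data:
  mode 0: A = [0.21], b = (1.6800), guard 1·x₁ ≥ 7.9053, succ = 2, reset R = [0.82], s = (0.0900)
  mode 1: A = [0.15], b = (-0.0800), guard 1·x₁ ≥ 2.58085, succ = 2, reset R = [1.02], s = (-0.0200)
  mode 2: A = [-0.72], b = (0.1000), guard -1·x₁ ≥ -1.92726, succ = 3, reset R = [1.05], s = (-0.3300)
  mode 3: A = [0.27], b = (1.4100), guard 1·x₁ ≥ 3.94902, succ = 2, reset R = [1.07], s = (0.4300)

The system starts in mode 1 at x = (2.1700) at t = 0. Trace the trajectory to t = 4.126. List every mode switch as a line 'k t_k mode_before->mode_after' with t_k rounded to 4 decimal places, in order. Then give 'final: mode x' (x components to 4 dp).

Mode 1: guard c·x = 2.5808 hit at Δt = 1.4931 (t = 1.4931), x⁻ = (2.5808) → reset → x⁺ = (2.6125), jump to mode 2
Mode 2: guard c·x = -1.9273 hit at Δt = 0.4505 (t = 1.9436), x⁻ = (1.9273) → reset → x⁺ = (1.6936), jump to mode 3
Mode 3: guard c·x = 3.9490 hit at Δt = 1.0454 (t = 2.9890), x⁻ = (3.9490) → reset → x⁺ = (4.6555), jump to mode 2
Mode 2: flow for 1.1370 to horizon, guard not reached → x = (2.1308)

1 1.4931 1->2
2 1.9436 2->3
3 2.9890 3->2
final: 2 2.1308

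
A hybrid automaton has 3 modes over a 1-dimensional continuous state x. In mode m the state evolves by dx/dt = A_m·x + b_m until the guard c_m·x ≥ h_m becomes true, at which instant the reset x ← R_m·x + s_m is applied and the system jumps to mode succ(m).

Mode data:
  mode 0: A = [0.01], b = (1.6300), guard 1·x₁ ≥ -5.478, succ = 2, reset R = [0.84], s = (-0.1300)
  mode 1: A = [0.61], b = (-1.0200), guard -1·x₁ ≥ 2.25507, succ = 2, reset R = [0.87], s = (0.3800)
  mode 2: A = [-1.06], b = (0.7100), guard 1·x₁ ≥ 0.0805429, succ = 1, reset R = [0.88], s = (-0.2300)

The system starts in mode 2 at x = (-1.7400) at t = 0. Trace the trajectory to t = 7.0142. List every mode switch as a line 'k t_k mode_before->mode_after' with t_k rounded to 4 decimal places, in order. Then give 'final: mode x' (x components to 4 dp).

Mode 2: guard c·x = 0.0805 hit at Δt = 1.3287 (t = 1.3287), x⁻ = (0.0805) → reset → x⁺ = (-0.1591), jump to mode 1
Mode 1: guard c·x = 2.2551 hit at Δt = 1.2507 (t = 2.5794), x⁻ = (-2.2551) → reset → x⁺ = (-1.5819), jump to mode 2
Mode 2: guard c·x = 0.0805 hit at Δt = 1.2647 (t = 3.8441), x⁻ = (0.0805) → reset → x⁺ = (-0.1591), jump to mode 1
Mode 1: guard c·x = 2.2551 hit at Δt = 1.2507 (t = 5.0948), x⁻ = (-2.2551) → reset → x⁺ = (-1.5819), jump to mode 2
Mode 2: guard c·x = 0.0805 hit at Δt = 1.2647 (t = 6.3595), x⁻ = (0.0805) → reset → x⁺ = (-0.1591), jump to mode 1
Mode 1: flow for 0.6547 to horizon, guard not reached → x = (-1.0581)

1 1.3287 2->1
2 2.5794 1->2
3 3.8441 2->1
4 5.0948 1->2
5 6.3595 2->1
final: 1 -1.0581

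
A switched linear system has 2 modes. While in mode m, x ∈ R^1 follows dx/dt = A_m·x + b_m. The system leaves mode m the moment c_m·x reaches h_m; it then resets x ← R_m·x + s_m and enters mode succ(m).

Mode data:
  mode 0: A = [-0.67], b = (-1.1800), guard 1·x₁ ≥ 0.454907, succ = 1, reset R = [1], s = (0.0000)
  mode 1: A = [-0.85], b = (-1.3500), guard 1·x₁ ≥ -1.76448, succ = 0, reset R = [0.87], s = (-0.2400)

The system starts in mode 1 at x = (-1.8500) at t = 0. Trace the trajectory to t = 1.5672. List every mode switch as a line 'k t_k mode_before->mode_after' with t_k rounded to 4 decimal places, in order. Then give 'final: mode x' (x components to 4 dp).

Mode 1: guard c·x = -1.7645 hit at Δt = 0.4654 (t = 0.4654), x⁻ = (-1.7645) → reset → x⁺ = (-1.7751), jump to mode 0
Mode 0: flow for 1.1018 to horizon, guard not reached → x = (-1.7678)

1 0.4654 1->0
final: 0 -1.7678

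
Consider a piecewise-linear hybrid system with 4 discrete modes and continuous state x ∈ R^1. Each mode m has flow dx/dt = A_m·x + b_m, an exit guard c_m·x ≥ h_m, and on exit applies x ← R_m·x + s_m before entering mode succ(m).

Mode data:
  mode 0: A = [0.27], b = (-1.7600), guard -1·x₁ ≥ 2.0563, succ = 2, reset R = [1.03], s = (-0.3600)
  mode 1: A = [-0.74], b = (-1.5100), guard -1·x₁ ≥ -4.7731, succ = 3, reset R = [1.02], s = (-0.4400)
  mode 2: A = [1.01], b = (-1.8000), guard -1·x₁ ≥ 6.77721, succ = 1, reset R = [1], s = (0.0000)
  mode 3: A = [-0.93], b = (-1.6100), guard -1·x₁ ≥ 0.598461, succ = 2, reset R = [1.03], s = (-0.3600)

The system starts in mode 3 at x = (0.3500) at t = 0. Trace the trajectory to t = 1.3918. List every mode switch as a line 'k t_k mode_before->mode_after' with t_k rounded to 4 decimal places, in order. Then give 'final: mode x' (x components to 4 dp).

Mode 3: guard c·x = 0.5985 hit at Δt = 0.6541 (t = 0.6541), x⁻ = (-0.5985) → reset → x⁺ = (-0.9764), jump to mode 2
Mode 2: flow for 0.7377 to horizon, guard not reached → x = (-4.0291)

1 0.6541 3->2
final: 2 -4.0291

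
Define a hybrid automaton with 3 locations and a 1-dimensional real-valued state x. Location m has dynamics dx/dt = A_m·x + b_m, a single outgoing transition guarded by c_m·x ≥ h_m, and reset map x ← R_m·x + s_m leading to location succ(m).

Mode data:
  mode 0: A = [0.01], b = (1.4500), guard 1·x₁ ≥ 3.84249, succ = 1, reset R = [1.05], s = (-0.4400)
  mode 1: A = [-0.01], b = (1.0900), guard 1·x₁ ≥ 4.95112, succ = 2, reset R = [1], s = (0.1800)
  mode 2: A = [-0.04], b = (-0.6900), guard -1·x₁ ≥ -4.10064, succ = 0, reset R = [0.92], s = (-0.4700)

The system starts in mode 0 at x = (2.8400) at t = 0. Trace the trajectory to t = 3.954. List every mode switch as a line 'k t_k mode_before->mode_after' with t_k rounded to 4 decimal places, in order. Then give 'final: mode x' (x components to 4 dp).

Mode 0: guard c·x = 3.8425 hit at Δt = 0.6758 (t = 0.6758), x⁻ = (3.8425) → reset → x⁺ = (3.5946), jump to mode 1
Mode 1: guard c·x = 4.9511 hit at Δt = 1.2953 (t = 1.9711), x⁻ = (4.9511) → reset → x⁺ = (5.1311), jump to mode 2
Mode 2: guard c·x = -4.1006 hit at Δt = 1.1784 (t = 3.1495), x⁻ = (4.1006) → reset → x⁺ = (3.3026), jump to mode 0
Mode 0: guard c·x = 3.8425 hit at Δt = 0.3634 (t = 3.5129), x⁻ = (3.8425) → reset → x⁺ = (3.5946), jump to mode 1
Mode 1: flow for 0.4411 to horizon, guard not reached → x = (4.0585)

1 0.6758 0->1
2 1.9711 1->2
3 3.1495 2->0
4 3.5129 0->1
final: 1 4.0585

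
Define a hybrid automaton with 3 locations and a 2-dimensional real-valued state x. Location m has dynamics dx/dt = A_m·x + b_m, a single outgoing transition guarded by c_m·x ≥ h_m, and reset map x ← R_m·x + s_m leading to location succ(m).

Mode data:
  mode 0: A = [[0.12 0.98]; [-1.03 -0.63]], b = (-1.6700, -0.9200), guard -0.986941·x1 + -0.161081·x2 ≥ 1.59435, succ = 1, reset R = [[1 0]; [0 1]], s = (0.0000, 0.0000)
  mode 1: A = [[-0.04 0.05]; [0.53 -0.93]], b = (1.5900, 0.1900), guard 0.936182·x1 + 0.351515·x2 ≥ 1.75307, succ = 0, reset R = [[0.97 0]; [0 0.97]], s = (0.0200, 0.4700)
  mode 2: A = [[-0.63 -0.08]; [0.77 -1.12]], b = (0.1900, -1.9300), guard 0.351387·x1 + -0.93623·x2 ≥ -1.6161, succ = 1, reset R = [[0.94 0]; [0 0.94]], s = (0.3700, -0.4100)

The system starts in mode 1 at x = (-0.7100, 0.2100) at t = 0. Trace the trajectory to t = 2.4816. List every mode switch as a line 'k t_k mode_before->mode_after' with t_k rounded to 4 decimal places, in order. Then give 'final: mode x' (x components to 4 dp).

Mode 1: guard c·x = 1.7531 hit at Δt = 1.5052 (t = 1.5052), x⁻ = (1.6728, 0.5320) → reset → x⁺ = (1.6426, 0.9860), jump to mode 0
Mode 0: flow for 0.9764 to horizon, guard not reached → x = (-0.0110, -0.8050)

1 1.5052 1->0
final: 0 -0.0110 -0.8050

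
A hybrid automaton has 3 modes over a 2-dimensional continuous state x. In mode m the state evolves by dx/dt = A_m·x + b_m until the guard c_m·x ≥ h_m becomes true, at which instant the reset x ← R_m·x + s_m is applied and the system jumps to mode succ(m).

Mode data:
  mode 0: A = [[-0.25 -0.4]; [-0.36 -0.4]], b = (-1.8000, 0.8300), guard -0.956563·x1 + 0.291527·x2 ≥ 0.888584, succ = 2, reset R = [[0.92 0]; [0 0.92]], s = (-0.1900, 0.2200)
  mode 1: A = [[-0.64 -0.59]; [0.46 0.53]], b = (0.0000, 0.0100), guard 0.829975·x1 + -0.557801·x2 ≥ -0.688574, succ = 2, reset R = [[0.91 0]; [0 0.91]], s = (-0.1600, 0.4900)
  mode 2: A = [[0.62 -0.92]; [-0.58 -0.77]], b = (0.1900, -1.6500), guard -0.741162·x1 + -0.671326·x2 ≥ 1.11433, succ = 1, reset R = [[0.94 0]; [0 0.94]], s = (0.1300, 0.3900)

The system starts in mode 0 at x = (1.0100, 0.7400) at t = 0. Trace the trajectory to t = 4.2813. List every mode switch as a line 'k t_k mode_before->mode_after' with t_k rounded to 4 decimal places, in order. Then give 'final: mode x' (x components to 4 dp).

Mode 0: guard c·x = 0.8886 hit at Δt = 0.7387 (t = 0.7387), x⁻ = (-0.6094, 1.0485) → reset → x⁺ = (-0.7506, 1.1846), jump to mode 2
Mode 2: guard c·x = 1.1143 hit at Δt = 0.7887 (t = 1.5274), x⁻ = (-1.5908, 0.0964) → reset → x⁺ = (-1.3653, 0.4806), jump to mode 1
Mode 1: guard c·x = -0.6886 hit at Δt = 1.1871 (t = 2.7145), x⁻ = (-0.7649, 0.0963) → reset → x⁺ = (-0.8561, 0.5776), jump to mode 2
Mode 2: guard c·x = 1.1143 hit at Δt = 0.7276 (t = 3.4421), x⁻ = (-1.2992, -0.2256) → reset → x⁺ = (-1.0912, 0.1780), jump to mode 1
Mode 1: guard c·x = -0.6886 hit at Δt = 0.4649 (t = 3.9070), x⁻ = (-0.8301, -0.0007) → reset → x⁺ = (-0.9154, 0.4893), jump to mode 2
Mode 2: flow for 0.3743 to horizon, guard not reached → x = (-1.1725, 0.0299)

1 0.7387 0->2
2 1.5274 2->1
3 2.7145 1->2
4 3.4421 2->1
5 3.9070 1->2
final: 2 -1.1725 0.0299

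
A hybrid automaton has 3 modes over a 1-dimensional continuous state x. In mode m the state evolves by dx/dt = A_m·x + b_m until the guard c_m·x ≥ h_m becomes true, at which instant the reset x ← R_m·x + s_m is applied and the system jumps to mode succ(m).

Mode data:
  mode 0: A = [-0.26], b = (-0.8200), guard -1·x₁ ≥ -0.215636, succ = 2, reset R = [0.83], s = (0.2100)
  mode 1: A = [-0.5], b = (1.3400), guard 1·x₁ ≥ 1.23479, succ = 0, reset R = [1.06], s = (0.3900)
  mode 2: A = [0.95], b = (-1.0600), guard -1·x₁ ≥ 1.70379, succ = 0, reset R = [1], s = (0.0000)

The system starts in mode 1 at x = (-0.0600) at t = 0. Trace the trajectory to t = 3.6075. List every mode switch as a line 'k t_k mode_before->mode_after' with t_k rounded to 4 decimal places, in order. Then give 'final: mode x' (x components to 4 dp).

1 1.2794 1->0
2 2.6824 0->2
final: 2 -0.6344

Mode 1: guard c·x = 1.2348 hit at Δt = 1.2794 (t = 1.2794), x⁻ = (1.2348) → reset → x⁺ = (1.6989), jump to mode 0
Mode 0: guard c·x = -0.2156 hit at Δt = 1.4030 (t = 2.6824), x⁻ = (0.2156) → reset → x⁺ = (0.3890), jump to mode 2
Mode 2: flow for 0.9251 to horizon, guard not reached → x = (-0.6344)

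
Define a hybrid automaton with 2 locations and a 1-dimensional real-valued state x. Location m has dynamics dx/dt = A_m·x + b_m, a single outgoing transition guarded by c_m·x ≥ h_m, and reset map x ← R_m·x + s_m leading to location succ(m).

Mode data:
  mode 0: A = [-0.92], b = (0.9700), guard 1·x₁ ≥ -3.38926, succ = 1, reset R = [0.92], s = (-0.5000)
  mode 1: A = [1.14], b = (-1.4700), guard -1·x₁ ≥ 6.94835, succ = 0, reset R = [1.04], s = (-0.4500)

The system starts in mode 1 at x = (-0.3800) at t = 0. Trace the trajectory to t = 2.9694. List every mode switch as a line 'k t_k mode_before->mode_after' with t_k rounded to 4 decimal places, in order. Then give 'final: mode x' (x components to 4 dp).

1 1.4002 1->0
2 2.1343 0->1
3 2.5886 1->0
final: 0 -5.0962

Mode 1: guard c·x = 6.9483 hit at Δt = 1.4002 (t = 1.4002), x⁻ = (-6.9484) → reset → x⁺ = (-7.6763), jump to mode 0
Mode 0: guard c·x = -3.3893 hit at Δt = 0.7341 (t = 2.1343), x⁻ = (-3.3893) → reset → x⁺ = (-3.6181), jump to mode 1
Mode 1: guard c·x = 6.9483 hit at Δt = 0.4543 (t = 2.5886), x⁻ = (-6.9483) → reset → x⁺ = (-7.6763), jump to mode 0
Mode 0: flow for 0.3808 to horizon, guard not reached → x = (-5.0962)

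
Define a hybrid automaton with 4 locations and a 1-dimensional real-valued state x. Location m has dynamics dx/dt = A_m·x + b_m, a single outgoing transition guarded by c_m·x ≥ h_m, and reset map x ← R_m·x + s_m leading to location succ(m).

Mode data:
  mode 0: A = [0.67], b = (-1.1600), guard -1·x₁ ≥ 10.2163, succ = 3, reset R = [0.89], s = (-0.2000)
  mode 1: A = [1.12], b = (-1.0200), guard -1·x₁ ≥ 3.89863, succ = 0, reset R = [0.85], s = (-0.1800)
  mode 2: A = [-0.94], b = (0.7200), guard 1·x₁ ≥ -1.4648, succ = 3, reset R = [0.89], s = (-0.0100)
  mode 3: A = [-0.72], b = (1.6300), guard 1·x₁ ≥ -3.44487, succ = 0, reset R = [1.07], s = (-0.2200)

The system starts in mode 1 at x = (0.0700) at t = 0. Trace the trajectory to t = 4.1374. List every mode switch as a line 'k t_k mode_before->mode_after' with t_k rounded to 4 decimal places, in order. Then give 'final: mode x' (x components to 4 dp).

1 1.5572 1->0
2 2.7916 0->3
3 3.7711 3->0
final: 0 -5.4741

Mode 1: guard c·x = 3.8986 hit at Δt = 1.5572 (t = 1.5572), x⁻ = (-3.8986) → reset → x⁺ = (-3.4938), jump to mode 0
Mode 0: guard c·x = 10.2163 hit at Δt = 1.2344 (t = 2.7916), x⁻ = (-10.2163) → reset → x⁺ = (-9.2925), jump to mode 3
Mode 3: guard c·x = -3.4449 hit at Δt = 0.9795 (t = 3.7711), x⁻ = (-3.4449) → reset → x⁺ = (-3.9060), jump to mode 0
Mode 0: flow for 0.3663 to horizon, guard not reached → x = (-5.4741)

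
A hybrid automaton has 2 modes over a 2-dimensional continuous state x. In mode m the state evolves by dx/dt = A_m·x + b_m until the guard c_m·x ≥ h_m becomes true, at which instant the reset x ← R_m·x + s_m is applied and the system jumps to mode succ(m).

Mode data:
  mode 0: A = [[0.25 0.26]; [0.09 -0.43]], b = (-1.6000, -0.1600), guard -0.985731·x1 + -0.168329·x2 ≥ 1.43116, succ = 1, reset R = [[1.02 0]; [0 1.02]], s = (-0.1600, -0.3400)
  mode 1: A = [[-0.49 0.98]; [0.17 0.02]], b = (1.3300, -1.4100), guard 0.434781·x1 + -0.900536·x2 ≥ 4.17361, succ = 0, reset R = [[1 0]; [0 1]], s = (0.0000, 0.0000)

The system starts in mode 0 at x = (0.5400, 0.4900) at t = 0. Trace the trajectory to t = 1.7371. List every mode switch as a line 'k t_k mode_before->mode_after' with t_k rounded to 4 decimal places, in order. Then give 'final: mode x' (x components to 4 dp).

1 1.2359 0->1
final: 1 -1.0003 -1.0684

Mode 0: guard c·x = 1.4312 hit at Δt = 1.2359 (t = 1.2359), x⁻ = (-1.4676, 0.0923) → reset → x⁺ = (-1.6570, -0.2458), jump to mode 1
Mode 1: flow for 0.5012 to horizon, guard not reached → x = (-1.0003, -1.0684)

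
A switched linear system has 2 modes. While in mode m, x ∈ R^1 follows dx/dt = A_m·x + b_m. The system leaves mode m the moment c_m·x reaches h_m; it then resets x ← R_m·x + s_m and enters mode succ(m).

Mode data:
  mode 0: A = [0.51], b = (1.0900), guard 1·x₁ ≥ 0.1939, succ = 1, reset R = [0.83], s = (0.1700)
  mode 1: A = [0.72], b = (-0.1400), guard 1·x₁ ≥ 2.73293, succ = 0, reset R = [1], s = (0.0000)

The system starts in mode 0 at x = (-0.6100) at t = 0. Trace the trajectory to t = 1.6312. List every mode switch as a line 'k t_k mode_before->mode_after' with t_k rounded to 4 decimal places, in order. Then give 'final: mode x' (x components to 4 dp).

Mode 0: guard c·x = 0.1939 hit at Δt = 0.8292 (t = 0.8292), x⁻ = (0.1939) → reset → x⁺ = (0.3309), jump to mode 1
Mode 1: flow for 0.8020 to horizon, guard not reached → x = (0.4376)

1 0.8292 0->1
final: 1 0.4376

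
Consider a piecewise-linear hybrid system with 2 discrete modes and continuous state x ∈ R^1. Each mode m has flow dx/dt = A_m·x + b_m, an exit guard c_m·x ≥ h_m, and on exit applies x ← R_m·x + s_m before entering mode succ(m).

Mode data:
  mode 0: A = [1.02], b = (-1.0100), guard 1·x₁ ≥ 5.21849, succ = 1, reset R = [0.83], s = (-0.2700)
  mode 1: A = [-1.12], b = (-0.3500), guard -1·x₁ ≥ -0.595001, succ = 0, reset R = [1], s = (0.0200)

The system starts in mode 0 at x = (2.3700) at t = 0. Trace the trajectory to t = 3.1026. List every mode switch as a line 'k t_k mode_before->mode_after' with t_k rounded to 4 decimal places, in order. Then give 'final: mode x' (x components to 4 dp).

Mode 0: guard c·x = 5.2185 hit at Δt = 1.0979 (t = 1.0979), x⁻ = (5.2185) → reset → x⁺ = (4.0613), jump to mode 1
Mode 1: guard c·x = -0.5950 hit at Δt = 1.4042 (t = 2.5021), x⁻ = (0.5950) → reset → x⁺ = (0.6150), jump to mode 0
Mode 0: flow for 0.6005 to horizon, guard not reached → x = (0.2979)

1 1.0979 0->1
2 2.5021 1->0
final: 0 0.2979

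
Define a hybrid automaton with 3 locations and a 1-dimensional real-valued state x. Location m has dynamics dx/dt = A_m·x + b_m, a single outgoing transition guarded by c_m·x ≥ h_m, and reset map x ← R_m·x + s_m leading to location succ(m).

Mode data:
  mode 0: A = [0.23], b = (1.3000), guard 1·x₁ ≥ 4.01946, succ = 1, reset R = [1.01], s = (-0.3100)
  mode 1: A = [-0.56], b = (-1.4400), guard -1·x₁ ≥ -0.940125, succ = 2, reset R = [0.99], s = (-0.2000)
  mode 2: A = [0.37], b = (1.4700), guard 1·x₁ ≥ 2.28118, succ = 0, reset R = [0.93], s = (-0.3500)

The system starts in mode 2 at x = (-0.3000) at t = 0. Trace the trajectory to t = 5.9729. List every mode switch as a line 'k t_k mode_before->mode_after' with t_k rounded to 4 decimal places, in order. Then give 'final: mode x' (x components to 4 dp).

1 1.4385 2->0
2 2.5886 0->1
3 3.6383 1->2
4 4.4083 2->0
5 5.5584 0->1
final: 1 2.4402

Mode 2: guard c·x = 2.2812 hit at Δt = 1.4385 (t = 1.4385), x⁻ = (2.2812) → reset → x⁺ = (1.7715), jump to mode 0
Mode 0: guard c·x = 4.0195 hit at Δt = 1.1501 (t = 2.5886), x⁻ = (4.0195) → reset → x⁺ = (3.7497), jump to mode 1
Mode 1: guard c·x = -0.9401 hit at Δt = 1.0497 (t = 3.6383), x⁻ = (0.9401) → reset → x⁺ = (0.7307), jump to mode 2
Mode 2: guard c·x = 2.2812 hit at Δt = 0.7700 (t = 4.4083), x⁻ = (2.2812) → reset → x⁺ = (1.7715), jump to mode 0
Mode 0: guard c·x = 4.0195 hit at Δt = 1.1501 (t = 5.5584), x⁻ = (4.0195) → reset → x⁺ = (3.7497), jump to mode 1
Mode 1: flow for 0.4145 to horizon, guard not reached → x = (2.4402)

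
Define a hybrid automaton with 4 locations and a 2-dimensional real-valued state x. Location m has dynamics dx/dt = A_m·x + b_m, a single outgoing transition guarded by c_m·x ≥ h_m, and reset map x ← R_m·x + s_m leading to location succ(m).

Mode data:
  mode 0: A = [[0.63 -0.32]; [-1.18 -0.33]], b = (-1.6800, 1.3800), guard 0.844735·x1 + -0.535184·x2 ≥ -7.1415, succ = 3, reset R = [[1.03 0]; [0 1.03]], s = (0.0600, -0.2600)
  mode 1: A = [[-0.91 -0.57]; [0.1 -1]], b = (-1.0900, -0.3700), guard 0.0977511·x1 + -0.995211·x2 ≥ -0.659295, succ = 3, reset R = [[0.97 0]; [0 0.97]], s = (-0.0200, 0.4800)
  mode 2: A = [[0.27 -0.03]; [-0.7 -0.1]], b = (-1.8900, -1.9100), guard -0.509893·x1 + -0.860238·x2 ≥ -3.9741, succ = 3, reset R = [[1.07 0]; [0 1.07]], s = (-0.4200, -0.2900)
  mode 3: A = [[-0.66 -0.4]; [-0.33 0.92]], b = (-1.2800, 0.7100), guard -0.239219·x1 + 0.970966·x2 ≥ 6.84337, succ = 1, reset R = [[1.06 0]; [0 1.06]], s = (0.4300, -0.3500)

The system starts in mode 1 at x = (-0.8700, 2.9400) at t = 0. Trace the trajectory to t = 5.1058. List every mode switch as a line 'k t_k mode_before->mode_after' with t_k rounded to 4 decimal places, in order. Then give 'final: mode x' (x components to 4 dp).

1 1.2179 1->3
2 2.4708 3->1
3 4.3375 1->3
final: 3 -2.6974 3.5089

Mode 1: guard c·x = -0.6593 hit at Δt = 1.2179 (t = 1.2179), x⁻ = (-1.6246, 0.5029) → reset → x⁺ = (-1.5958, 0.9678), jump to mode 3
Mode 3: guard c·x = 6.8434 hit at Δt = 1.2529 (t = 2.4708), x⁻ = (-2.9678, 6.3168) → reset → x⁺ = (-2.7158, 6.3458), jump to mode 1
Mode 1: guard c·x = -0.6593 hit at Δt = 1.8667 (t = 4.3375), x⁻ = (-2.3885, 0.4279) → reset → x⁺ = (-2.3369, 0.8950), jump to mode 3
Mode 3: flow for 0.7683 to horizon, guard not reached → x = (-2.6974, 3.5089)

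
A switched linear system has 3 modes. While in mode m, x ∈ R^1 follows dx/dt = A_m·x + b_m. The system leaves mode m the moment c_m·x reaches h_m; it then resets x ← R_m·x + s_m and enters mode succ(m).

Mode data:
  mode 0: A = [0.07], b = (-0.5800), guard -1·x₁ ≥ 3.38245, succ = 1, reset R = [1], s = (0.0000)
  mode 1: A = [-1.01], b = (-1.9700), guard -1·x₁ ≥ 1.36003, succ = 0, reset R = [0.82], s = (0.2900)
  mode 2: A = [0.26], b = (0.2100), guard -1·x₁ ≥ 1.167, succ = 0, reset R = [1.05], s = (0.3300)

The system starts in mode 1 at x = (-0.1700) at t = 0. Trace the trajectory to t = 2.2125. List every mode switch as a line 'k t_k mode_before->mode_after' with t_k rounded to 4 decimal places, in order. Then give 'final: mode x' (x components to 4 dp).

1 1.0928 1->0
final: 0 -1.5681

Mode 1: guard c·x = 1.3600 hit at Δt = 1.0928 (t = 1.0928), x⁻ = (-1.3600) → reset → x⁺ = (-0.8252), jump to mode 0
Mode 0: flow for 1.1197 to horizon, guard not reached → x = (-1.5681)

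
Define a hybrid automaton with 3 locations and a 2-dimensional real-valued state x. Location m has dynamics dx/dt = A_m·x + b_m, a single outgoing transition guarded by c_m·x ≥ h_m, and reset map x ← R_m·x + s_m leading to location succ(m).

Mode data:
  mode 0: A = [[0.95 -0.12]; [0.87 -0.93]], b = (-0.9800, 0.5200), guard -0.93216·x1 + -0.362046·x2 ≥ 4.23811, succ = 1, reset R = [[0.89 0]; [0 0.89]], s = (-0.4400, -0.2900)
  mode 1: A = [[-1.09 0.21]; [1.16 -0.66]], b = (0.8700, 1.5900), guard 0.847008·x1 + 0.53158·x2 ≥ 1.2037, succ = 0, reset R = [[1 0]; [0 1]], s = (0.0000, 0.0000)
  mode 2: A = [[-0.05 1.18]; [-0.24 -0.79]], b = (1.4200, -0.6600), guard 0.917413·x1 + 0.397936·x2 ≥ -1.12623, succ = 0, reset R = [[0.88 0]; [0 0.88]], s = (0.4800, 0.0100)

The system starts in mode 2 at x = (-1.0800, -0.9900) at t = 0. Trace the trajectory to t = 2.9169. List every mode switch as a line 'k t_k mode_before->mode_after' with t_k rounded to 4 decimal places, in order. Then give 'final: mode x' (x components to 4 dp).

1 0.5345 2->0
2 2.0074 0->1
final: 1 -1.2044 -1.4865

Mode 2: guard c·x = -1.1262 hit at Δt = 0.5345 (t = 0.5345), x⁻ = (-0.8654, -0.8350) → reset → x⁺ = (-0.2816, -0.7248), jump to mode 0
Mode 0: guard c·x = 4.2381 hit at Δt = 1.4729 (t = 2.0074), x⁻ = (-4.0503, -1.2777) → reset → x⁺ = (-4.0448, -1.4271), jump to mode 1
Mode 1: flow for 0.9095 to horizon, guard not reached → x = (-1.2044, -1.4865)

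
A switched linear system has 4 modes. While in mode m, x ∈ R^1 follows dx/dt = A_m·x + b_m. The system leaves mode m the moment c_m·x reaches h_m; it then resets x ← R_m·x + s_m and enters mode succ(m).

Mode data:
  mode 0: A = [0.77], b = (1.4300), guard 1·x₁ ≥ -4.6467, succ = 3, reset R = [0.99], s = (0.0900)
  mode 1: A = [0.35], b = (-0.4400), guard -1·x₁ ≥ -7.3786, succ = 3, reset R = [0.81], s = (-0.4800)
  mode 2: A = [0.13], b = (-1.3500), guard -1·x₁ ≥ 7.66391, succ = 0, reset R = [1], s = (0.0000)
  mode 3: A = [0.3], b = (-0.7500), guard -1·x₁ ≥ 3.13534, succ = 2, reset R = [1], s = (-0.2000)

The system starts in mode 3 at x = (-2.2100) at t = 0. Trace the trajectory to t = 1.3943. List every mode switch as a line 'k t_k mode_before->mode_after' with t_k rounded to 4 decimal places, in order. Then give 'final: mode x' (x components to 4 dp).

Mode 3: guard c·x = 3.1353 hit at Δt = 0.5979 (t = 0.5979), x⁻ = (-3.1353) → reset → x⁺ = (-3.3353), jump to mode 2
Mode 2: flow for 0.7964 to horizon, guard not reached → x = (-4.8319)

1 0.5979 3->2
final: 2 -4.8319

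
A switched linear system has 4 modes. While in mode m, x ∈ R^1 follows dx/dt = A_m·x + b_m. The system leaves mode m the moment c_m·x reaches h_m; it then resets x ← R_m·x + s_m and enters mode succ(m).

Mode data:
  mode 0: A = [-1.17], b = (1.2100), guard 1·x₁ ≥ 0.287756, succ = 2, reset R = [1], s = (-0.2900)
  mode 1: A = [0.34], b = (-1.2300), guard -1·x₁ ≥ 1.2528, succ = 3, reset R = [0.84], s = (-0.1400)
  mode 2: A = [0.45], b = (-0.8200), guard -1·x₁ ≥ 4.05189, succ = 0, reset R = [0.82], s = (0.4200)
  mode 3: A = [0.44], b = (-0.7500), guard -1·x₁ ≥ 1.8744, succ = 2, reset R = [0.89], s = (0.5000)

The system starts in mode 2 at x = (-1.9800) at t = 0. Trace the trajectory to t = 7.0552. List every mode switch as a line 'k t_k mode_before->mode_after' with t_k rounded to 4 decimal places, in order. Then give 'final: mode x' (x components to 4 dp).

1 0.9666 2->0
2 2.3878 0->2
3 4.9862 2->0
4 6.4074 0->2
final: 2 -0.6198

Mode 2: guard c·x = 4.0519 hit at Δt = 0.9666 (t = 0.9666), x⁻ = (-4.0519) → reset → x⁺ = (-2.9025), jump to mode 0
Mode 0: guard c·x = 0.2878 hit at Δt = 1.4212 (t = 2.3878), x⁻ = (0.2878) → reset → x⁺ = (-0.0022), jump to mode 2
Mode 2: guard c·x = 4.0519 hit at Δt = 2.5984 (t = 4.9862), x⁻ = (-4.0519) → reset → x⁺ = (-2.9025), jump to mode 0
Mode 0: guard c·x = 0.2878 hit at Δt = 1.4212 (t = 6.4074), x⁻ = (0.2878) → reset → x⁺ = (-0.0022), jump to mode 2
Mode 2: flow for 0.6478 to horizon, guard not reached → x = (-0.6198)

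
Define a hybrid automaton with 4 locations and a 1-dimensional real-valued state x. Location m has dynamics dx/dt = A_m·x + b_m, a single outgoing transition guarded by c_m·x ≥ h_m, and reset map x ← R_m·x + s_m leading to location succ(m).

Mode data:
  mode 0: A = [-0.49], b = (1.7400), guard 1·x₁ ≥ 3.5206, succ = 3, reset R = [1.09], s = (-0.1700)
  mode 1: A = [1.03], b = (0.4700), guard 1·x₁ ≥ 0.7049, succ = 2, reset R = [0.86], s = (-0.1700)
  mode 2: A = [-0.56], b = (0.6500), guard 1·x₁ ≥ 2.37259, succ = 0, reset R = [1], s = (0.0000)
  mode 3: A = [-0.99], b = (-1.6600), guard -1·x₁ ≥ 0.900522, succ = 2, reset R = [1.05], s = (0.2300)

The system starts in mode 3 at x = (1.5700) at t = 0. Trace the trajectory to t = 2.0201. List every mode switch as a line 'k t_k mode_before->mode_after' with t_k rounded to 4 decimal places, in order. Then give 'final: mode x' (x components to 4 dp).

Mode 3: guard c·x = 0.9005 hit at Δt = 1.4454 (t = 1.4454), x⁻ = (-0.9005) → reset → x⁺ = (-0.7155), jump to mode 2
Mode 2: flow for 0.5747 to horizon, guard not reached → x = (-0.1992)

1 1.4454 3->2
final: 2 -0.1992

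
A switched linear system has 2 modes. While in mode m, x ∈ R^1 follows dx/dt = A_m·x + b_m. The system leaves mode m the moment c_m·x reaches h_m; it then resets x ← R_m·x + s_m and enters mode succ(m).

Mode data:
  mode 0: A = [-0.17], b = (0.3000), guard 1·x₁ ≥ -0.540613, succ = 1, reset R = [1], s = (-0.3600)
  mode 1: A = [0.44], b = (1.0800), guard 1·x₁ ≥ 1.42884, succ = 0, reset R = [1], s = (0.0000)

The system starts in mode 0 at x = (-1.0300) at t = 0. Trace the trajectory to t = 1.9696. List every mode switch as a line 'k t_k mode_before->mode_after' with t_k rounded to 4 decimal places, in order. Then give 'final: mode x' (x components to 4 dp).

Mode 0: guard c·x = -0.5406 hit at Δt = 1.1324 (t = 1.1324), x⁻ = (-0.5406) → reset → x⁺ = (-0.9006), jump to mode 1
Mode 1: flow for 0.8372 to horizon, guard not reached → x = (-0.2085)

1 1.1324 0->1
final: 1 -0.2085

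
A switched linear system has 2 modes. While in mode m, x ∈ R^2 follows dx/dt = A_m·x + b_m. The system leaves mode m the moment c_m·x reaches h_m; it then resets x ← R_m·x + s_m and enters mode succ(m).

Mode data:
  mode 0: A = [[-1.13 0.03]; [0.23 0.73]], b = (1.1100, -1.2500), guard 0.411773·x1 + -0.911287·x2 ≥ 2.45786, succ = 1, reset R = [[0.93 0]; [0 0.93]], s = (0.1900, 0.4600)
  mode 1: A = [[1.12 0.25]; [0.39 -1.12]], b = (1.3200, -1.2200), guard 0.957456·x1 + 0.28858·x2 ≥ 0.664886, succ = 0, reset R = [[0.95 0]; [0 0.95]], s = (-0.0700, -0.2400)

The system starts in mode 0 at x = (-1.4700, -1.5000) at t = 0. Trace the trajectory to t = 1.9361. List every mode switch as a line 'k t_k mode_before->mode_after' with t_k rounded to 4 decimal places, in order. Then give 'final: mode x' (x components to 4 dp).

1 0.4646 0->1
2 1.6330 1->0
final: 0 0.9548 -2.1963

Mode 0: guard c·x = 2.4579 hit at Δt = 0.4646 (t = 0.4646), x⁻ = (-0.4927, -2.9197) → reset → x⁺ = (-0.2682, -2.2554), jump to mode 1
Mode 1: guard c·x = 0.6649 hit at Δt = 1.1684 (t = 1.6330), x⁻ = (1.0880, -1.3057) → reset → x⁺ = (0.9636, -1.4804), jump to mode 0
Mode 0: flow for 0.3031 to horizon, guard not reached → x = (0.9548, -2.1963)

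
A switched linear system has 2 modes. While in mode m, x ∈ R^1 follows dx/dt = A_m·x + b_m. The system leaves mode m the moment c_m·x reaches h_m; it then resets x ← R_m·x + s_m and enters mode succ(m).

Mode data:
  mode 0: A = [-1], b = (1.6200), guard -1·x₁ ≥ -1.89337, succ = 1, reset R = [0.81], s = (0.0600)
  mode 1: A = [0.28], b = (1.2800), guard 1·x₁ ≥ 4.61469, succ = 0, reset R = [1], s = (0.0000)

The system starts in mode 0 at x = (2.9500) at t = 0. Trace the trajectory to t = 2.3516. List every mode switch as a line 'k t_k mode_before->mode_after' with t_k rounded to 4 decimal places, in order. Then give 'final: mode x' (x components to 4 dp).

1 1.5821 0->1
final: 1 3.0759

Mode 0: guard c·x = -1.8934 hit at Δt = 1.5821 (t = 1.5821), x⁻ = (1.8934) → reset → x⁺ = (1.5936), jump to mode 1
Mode 1: flow for 0.7695 to horizon, guard not reached → x = (3.0759)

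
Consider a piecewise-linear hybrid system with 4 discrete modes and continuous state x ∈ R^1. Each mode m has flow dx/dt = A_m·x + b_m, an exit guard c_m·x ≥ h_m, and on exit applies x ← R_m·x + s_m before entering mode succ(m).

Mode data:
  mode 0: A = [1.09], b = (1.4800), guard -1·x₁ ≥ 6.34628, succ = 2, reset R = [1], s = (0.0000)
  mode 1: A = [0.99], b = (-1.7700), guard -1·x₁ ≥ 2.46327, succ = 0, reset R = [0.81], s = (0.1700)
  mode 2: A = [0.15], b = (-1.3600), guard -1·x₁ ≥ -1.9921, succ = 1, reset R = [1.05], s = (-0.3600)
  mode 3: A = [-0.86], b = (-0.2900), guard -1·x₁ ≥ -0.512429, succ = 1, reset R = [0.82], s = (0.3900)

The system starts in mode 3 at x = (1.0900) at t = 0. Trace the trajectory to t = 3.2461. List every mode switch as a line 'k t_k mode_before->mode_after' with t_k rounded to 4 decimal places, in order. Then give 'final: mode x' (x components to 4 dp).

1 0.6031 3->1
2 2.0877 1->0
final: 0 -3.0101

Mode 3: guard c·x = -0.5124 hit at Δt = 0.6031 (t = 0.6031), x⁻ = (0.5124) → reset → x⁺ = (0.8102), jump to mode 1
Mode 1: guard c·x = 2.4633 hit at Δt = 1.4846 (t = 2.0877), x⁻ = (-2.4633) → reset → x⁺ = (-1.8252), jump to mode 0
Mode 0: flow for 1.1584 to horizon, guard not reached → x = (-3.0101)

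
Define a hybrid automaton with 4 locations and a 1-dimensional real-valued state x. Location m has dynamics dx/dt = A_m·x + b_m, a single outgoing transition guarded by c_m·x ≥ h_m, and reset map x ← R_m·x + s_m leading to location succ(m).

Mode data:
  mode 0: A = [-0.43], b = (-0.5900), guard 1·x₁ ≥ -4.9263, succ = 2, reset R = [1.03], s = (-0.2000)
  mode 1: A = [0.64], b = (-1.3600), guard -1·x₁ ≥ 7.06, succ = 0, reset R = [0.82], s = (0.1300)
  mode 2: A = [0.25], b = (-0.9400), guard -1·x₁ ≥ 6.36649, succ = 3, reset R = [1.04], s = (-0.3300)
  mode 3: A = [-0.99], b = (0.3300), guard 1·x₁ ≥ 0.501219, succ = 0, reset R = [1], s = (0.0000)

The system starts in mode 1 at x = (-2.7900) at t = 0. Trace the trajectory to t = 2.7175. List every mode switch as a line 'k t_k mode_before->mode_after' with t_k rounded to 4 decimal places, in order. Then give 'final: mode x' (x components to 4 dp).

Mode 1: guard c·x = 7.0600 hit at Δt = 0.9770 (t = 0.9770), x⁻ = (-7.0600) → reset → x⁺ = (-5.6592), jump to mode 0
Mode 0: guard c·x = -4.9263 hit at Δt = 0.4360 (t = 1.4130), x⁻ = (-4.9263) → reset → x⁺ = (-5.2741), jump to mode 2
Mode 2: guard c·x = 6.3665 hit at Δt = 0.4566 (t = 1.8696), x⁻ = (-6.3665) → reset → x⁺ = (-6.9511), jump to mode 3
Mode 3: flow for 0.8479 to horizon, guard not reached → x = (-2.8133)

1 0.9770 1->0
2 1.4130 0->2
3 1.8696 2->3
final: 3 -2.8133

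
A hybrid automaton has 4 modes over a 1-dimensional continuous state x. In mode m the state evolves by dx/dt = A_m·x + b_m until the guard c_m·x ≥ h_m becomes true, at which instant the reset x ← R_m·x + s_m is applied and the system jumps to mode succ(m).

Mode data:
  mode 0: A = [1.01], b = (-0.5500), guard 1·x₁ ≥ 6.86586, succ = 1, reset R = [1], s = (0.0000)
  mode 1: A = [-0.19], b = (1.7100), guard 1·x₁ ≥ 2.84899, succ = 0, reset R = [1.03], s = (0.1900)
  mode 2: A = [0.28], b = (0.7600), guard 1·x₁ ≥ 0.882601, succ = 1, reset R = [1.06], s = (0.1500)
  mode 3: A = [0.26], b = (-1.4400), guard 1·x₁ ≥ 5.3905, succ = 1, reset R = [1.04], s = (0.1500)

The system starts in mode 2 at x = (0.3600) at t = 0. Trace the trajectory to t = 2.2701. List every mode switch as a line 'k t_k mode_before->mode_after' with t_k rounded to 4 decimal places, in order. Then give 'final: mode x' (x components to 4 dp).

Mode 2: guard c·x = 0.8826 hit at Δt = 0.5607 (t = 0.5607), x⁻ = (0.8826) → reset → x⁺ = (1.0856), jump to mode 1
Mode 1: guard c·x = 2.8490 hit at Δt = 1.3267 (t = 1.8874), x⁻ = (2.8490) → reset → x⁺ = (3.1245), jump to mode 0
Mode 0: flow for 0.3827 to horizon, guard not reached → x = (4.3418)

1 0.5607 2->1
2 1.8874 1->0
final: 0 4.3418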